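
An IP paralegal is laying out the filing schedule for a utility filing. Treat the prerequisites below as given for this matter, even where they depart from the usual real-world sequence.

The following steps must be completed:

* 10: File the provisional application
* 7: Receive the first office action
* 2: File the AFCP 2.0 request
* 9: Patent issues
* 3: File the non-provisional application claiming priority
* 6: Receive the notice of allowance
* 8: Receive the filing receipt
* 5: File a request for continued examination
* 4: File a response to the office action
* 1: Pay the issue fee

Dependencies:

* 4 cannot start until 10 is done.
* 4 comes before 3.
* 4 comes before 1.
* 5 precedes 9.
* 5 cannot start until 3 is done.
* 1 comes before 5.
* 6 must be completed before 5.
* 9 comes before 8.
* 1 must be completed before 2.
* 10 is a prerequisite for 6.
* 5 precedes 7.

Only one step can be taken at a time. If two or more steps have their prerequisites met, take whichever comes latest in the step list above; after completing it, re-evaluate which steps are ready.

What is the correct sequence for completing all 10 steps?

10 → 4 → 1 → 6 → 3 → 5 → 9 → 8 → 2 → 7

10 has no prerequisites → 10 first.
Now 4 and 6 have their prerequisites met. 4 is listed later, so 4 next.
1 and 3 now also ready, so the ready set is {1, 6, 3}; 1 is listed later → 1.
2 now also ready, so the ready set is {6, 3, 2}; 6 is listed later → 6.
3 and 2 are both available; 3 is listed later → 3.
5 now also ready, so the ready set is {5, 2}; 5 is listed later → 5.
Now 9, 2 and 7 have their prerequisites met. 9 is listed later, so 9 next.
Ready: 8, 2 and 7. 8 is listed later → 8.
2 and 7 are both available; 2 is listed later → 2.
7 needed 5, now all done → 7.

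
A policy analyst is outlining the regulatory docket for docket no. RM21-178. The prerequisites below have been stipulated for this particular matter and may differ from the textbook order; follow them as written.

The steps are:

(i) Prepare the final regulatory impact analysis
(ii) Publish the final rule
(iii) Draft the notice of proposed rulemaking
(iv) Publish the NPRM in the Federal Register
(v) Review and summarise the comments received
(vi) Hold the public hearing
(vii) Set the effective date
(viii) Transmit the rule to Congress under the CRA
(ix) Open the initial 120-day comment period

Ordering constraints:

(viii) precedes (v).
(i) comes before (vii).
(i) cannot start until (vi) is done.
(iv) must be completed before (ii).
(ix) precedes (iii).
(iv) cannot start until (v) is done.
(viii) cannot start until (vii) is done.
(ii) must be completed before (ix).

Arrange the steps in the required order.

Only (vi) has no prerequisites, so it is first.
(i) is the only step now ready → (i).
(vii) needed (i), now all done → (vii).
Next only (viii) has its prerequisites met → (viii).
(v) needed (viii), now all done → (v).
(iv) is the only step now ready → (iv).
That leaves (ii) as the only ready step → (ii).
Next only (ix) has its prerequisites met → (ix).
(iii) is the only step now ready → (iii).

(vi), (i), (vii), (viii), (v), (iv), (ii), (ix), (iii)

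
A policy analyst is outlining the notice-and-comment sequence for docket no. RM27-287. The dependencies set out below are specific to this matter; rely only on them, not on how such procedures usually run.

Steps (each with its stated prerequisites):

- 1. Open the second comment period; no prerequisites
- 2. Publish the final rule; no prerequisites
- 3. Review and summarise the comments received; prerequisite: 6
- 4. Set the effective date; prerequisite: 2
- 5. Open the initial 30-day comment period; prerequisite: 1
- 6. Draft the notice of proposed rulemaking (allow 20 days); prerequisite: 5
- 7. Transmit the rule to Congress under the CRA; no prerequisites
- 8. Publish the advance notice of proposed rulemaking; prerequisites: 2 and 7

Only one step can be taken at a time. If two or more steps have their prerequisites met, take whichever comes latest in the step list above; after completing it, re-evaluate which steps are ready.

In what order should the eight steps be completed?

7 2 8 4 1 5 6 3

Nothing is required for 7, 2 and 1. 7 is listed later → 7 first.
Now 2 and 1 have their prerequisites met. 2 is listed later, so 2 next.
8, 4 and 1 are all available; 8 is listed later → 8.
Ready: 4 and 1. 4 is listed later → 4.
That leaves 1 as the only ready step → 1.
Next only 5 has its prerequisites met → 5.
6 needed 5, now all done → 6.
Next only 3 has its prerequisites met → 3.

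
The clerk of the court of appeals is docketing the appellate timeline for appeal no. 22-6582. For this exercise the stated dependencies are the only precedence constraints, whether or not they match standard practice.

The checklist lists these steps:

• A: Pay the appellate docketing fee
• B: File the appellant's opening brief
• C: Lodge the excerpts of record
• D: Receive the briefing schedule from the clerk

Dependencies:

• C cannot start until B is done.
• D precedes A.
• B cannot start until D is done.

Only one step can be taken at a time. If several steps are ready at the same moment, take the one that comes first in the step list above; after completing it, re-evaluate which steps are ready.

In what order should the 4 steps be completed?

D is the only step with nothing outstanding, so it goes first.
A and B are both available; A is listed earlier → A.
That leaves B as the only ready step → B.
Next only C has its prerequisites met → C.

D, A, B, C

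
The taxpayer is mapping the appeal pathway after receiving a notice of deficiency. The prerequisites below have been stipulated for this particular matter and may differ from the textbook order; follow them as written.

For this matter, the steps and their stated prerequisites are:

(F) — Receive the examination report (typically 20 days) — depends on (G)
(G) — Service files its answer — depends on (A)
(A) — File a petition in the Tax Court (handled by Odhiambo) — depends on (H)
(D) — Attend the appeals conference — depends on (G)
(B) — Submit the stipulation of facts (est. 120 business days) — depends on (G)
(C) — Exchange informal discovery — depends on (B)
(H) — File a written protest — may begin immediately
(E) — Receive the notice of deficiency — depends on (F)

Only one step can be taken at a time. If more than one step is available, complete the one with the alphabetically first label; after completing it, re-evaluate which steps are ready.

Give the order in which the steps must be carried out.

(H) has no prerequisites → (H) first.
That leaves (A) as the only ready step → (A).
Next only (G) has its prerequisites met → (G).
Now (B), (D) and (F) have their prerequisites met. (B) has the earlier label, so (B) next.
(C), (D) and (F) are all available; (C) has the earlier label → (C).
Now (D) and (F) have their prerequisites met. (D) has the earlier label, so (D) next.
That leaves (F) as the only ready step → (F).
Next only (E) has its prerequisites met → (E).

(H) → (A) → (G) → (B) → (C) → (D) → (F) → (E)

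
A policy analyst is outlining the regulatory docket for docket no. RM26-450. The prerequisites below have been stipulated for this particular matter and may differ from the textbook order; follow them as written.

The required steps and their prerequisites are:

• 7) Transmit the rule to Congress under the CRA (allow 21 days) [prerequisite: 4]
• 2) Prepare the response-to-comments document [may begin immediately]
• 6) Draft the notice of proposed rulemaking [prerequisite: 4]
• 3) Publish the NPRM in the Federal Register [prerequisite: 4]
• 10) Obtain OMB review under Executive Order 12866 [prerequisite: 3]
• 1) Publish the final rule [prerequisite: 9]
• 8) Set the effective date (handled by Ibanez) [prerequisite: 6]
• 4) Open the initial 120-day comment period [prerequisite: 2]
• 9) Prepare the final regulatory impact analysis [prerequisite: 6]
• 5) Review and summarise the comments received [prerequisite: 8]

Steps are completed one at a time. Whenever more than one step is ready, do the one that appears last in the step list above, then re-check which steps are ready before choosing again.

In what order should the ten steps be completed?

2 → 4 → 3 → 10 → 6 → 9 → 8 → 5 → 1 → 7

2 has no prerequisites → 2 first.
4 is the only step now ready → 4.
Ready: 3, 6 and 7. 3 is listed later → 3.
Ready: 10, 6 and 7. 10 is listed later → 10.
Now 6 and 7 have their prerequisites met. 6 is listed later, so 6 next.
9, 8 and 7 are all available; 9 is listed later → 9.
8, 1 and 7 are all available; 8 is listed later → 8.
5 now also ready, so the ready set is {5, 1, 7}; 5 is listed later → 5.
Ready: 1 and 7. 1 is listed later → 1.
7 needed 4, now all done → 7.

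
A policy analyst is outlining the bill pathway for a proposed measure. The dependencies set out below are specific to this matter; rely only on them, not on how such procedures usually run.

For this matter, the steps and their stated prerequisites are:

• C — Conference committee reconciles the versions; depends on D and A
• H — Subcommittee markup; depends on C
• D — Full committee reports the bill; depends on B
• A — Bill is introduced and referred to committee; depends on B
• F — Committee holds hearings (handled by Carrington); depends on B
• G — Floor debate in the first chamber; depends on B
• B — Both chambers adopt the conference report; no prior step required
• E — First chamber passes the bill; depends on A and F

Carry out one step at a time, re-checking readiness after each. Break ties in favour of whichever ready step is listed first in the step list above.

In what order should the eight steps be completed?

B has no prerequisites → B first.
Ready: D, A, F and G. D is listed earlier → D.
Ready: A, F and G. A is listed earlier → A.
C now also ready, so the ready set is {C, F, G}; C is listed earlier → C.
Now H, F and G have their prerequisites met. H is listed earlier, so H next.
Ready: F and G. F is listed earlier → F.
E now also ready, so the ready set is {G, E}; G is listed earlier → G.
E needed A and F, now all done → E.

B, D, A, C, H, F, G, E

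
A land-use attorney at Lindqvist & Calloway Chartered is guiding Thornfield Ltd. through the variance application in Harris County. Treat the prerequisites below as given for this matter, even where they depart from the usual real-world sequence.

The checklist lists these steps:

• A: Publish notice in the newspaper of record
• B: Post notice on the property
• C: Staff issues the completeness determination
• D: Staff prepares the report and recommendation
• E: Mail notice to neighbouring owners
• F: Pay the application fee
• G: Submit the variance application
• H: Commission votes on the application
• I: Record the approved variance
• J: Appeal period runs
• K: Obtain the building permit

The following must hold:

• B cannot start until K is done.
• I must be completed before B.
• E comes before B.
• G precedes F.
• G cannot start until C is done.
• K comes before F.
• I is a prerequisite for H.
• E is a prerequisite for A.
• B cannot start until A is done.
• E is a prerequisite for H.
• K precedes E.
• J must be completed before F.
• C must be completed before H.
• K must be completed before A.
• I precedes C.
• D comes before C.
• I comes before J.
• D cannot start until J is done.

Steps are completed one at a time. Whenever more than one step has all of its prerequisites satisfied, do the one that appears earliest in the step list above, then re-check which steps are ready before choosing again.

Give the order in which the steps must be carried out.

I → J → D → C → G → K → E → A → B → F → H

Nothing is required for I and K. I is listed earlier → I first.
J and K are both available; J is listed earlier → J.
Ready: D and K. D is listed earlier → D.
C now also ready, so the ready set is {C, K}; C is listed earlier → C.
G now also ready, so the ready set is {G, K}; G is listed earlier → G.
Next only K has its prerequisites met → K.
E and F are both available; E is listed earlier → E.
Now A, F and H have their prerequisites met. A is listed earlier, so A next.
B, F and H are all available; B is listed earlier → B.
Ready: F and H. F is listed earlier → F.
Next only H has its prerequisites met → H.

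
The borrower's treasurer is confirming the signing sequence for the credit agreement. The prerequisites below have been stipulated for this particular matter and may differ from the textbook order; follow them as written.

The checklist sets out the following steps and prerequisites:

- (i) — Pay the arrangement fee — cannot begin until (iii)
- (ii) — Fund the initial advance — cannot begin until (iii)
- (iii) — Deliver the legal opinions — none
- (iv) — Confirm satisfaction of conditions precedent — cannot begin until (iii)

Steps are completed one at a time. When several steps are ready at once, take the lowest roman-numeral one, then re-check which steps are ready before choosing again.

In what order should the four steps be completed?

(iii) → (i) → (ii) → (iv)

(iii) has no prerequisites → (iii) first.
Now (i), (ii) and (iv) have their prerequisites met. (i) has the earlier label, so (i) next.
Now (ii) and (iv) have their prerequisites met. (ii) has the earlier label, so (ii) next.
Next only (iv) has its prerequisites met → (iv).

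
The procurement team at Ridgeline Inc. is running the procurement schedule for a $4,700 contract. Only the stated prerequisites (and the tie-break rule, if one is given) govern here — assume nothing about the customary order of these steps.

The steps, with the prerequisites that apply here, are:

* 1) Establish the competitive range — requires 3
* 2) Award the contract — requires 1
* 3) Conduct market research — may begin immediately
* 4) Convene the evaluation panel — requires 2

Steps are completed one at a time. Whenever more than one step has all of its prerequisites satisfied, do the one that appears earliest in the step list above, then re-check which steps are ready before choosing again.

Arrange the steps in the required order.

3 1 2 4

3 has no prerequisites → 3 first.
That leaves 1 as the only ready step → 1.
That leaves 2 as the only ready step → 2.
4 is the only step now ready → 4.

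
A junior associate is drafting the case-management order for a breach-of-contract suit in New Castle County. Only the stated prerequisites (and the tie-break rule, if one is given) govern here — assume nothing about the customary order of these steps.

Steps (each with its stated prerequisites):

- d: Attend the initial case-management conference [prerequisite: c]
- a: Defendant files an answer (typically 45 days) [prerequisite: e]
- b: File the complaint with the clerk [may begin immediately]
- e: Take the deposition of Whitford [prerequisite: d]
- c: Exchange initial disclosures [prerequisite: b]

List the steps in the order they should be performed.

b c d e a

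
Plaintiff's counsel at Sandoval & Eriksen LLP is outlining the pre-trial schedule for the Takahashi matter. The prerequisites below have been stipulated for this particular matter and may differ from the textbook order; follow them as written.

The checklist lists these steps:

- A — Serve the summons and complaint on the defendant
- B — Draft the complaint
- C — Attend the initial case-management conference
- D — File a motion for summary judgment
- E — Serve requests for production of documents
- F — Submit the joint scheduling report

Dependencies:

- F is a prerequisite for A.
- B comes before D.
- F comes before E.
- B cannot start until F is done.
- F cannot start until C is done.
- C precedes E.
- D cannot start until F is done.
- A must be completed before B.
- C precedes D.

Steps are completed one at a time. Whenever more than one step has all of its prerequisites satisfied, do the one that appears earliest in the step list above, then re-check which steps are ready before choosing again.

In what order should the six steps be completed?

C → F → A → B → D → E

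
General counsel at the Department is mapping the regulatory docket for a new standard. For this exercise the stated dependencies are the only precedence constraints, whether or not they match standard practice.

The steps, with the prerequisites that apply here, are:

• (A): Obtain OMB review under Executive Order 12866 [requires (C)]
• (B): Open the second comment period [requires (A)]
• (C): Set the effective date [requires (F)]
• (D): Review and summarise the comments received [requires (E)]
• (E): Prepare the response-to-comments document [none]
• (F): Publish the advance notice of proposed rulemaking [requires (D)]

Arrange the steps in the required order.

(E), (D), (F), (C), (A), (B)

(E) is the only step with nothing outstanding, so it goes first.
(D) needed (E), now all done → (D).
(F) needed (D), now all done → (F).
That leaves (C) as the only ready step → (C).
(A) needed (C), now all done → (A).
(B) needed (A), now all done → (B).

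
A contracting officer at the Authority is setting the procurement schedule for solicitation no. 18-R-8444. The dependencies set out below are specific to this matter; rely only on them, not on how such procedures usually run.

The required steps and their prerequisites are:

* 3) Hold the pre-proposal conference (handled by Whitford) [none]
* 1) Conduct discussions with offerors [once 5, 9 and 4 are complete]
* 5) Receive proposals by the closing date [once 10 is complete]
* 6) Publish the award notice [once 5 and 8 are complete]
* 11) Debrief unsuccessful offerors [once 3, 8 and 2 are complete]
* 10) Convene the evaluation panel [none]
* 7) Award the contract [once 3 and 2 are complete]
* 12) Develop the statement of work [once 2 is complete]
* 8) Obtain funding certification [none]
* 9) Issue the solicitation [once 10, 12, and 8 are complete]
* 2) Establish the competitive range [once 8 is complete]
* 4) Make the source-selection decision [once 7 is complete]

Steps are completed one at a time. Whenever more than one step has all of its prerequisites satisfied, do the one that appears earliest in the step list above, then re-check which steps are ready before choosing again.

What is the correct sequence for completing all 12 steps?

3, 10, 5, 8, 6, 2, 11, 7, 12, 9, 4, 1

3, 10 and 8 have no prerequisites; 3 is listed earlier, so 3 is first.
10 and 8 are both available; 10 is listed earlier → 10.
Now 5 and 8 have their prerequisites met. 5 is listed earlier, so 5 next.
That leaves 8 as the only ready step → 8.
6 and 2 are both available; 6 is listed earlier → 6.
2 is the only step now ready → 2.
Now 11, 7 and 12 have their prerequisites met. 11 is listed earlier, so 11 next.
7 and 12 are both available; 7 is listed earlier → 7.
4 now also ready, so the ready set is {12, 4}; 12 is listed earlier → 12.
Ready: 9 and 4. 9 is listed earlier → 9.
Next only 4 has its prerequisites met → 4.
1 is the only step now ready → 1.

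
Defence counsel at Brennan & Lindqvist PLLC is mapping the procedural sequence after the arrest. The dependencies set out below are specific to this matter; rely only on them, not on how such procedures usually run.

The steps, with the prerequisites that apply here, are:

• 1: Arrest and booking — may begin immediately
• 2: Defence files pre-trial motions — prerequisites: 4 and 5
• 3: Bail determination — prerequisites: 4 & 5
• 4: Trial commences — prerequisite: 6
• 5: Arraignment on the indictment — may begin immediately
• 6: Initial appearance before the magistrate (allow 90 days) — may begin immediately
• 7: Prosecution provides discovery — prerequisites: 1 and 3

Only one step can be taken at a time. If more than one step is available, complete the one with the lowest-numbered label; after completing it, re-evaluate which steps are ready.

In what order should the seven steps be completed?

1, 5 and 6 have no prerequisites; 1 has the earlier label, so 1 is first.
Ready: 5 and 6. 5 has the earlier label → 5.
Next only 6 has its prerequisites met → 6.
4 needed 6, now all done → 4.
Now 2 and 3 have their prerequisites met. 2 has the earlier label, so 2 next.
3 needed 4 and 5, now all done → 3.
7 needed 1 and 3, now all done → 7.

1 → 5 → 6 → 4 → 2 → 3 → 7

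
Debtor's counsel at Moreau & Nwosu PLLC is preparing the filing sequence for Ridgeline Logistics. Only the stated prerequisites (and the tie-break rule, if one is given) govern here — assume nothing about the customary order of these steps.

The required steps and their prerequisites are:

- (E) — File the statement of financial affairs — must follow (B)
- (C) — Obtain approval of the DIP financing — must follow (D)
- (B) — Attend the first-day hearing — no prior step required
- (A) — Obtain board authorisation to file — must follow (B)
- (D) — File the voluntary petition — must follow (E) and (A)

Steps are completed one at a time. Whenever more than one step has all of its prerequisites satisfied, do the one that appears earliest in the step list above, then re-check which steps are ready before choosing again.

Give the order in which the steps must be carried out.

(B) has no prerequisites → (B) first.
Now (E) and (A) have their prerequisites met. (E) is listed earlier, so (E) next.
(A) needed (B), now all done → (A).
That leaves (D) as the only ready step → (D).
That leaves (C) as the only ready step → (C).

(B) → (E) → (A) → (D) → (C)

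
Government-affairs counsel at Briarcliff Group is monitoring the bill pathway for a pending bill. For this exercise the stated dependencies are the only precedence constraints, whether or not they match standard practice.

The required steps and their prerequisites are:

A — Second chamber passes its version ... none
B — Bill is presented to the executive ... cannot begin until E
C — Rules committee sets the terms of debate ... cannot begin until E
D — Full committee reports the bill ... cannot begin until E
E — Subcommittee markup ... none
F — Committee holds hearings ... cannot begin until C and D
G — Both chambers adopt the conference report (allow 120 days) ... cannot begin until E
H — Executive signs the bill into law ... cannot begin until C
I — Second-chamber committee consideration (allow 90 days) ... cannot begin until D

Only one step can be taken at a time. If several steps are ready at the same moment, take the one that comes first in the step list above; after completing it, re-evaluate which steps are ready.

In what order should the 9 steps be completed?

A and E have no prerequisites; A is listed earlier, so A is first.
Next only E has its prerequisites met → E.
B, C, D and G are all available; B is listed earlier → B.
Ready: C, D and G. C is listed earlier → C.
D, G and H are all available; D is listed earlier → D.
F and I now also ready, so the ready set is {F, G, H, I}; F is listed earlier → F.
G, H and I are all available; G is listed earlier → G.
Now H and I have their prerequisites met. H is listed earlier, so H next.
I is the only step now ready → I.

A E B C D F G H I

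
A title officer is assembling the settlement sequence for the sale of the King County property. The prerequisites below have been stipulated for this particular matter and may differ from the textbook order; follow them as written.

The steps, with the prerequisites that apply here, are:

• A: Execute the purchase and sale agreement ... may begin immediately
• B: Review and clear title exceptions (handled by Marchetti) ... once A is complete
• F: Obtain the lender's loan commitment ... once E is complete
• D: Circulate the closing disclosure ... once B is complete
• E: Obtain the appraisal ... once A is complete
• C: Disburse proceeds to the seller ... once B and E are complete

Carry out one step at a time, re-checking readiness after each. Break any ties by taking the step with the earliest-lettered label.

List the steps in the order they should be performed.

A, B, D, E, C, F

A is the only step with nothing outstanding, so it goes first.
B and E are both available; B has the earlier label → B.
Ready: D and E. D has the earlier label → D.
E is the only step now ready → E.
C and F are both available; C has the earlier label → C.
F needed E, now all done → F.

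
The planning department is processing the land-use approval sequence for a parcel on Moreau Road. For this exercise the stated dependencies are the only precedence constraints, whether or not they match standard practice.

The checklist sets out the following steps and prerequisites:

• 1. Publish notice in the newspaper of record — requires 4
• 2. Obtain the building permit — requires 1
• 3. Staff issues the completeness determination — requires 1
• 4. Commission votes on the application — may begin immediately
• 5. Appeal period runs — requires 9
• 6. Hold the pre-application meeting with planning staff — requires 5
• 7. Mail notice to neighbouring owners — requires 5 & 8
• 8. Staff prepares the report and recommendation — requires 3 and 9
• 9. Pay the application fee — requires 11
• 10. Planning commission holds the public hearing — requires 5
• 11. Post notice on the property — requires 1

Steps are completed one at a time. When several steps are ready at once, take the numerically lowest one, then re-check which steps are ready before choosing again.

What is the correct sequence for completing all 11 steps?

4 → 1 → 2 → 3 → 11 → 9 → 5 → 6 → 8 → 7 → 10

4 is the only step with nothing outstanding, so it goes first.
Next only 1 has its prerequisites met → 1.
Now 2, 3 and 11 have their prerequisites met. 2 has the earlier label, so 2 next.
3 and 11 are both available; 3 has the earlier label → 3.
11 is the only step now ready → 11.
Next only 9 has its prerequisites met → 9.
Ready: 5 and 8. 5 has the earlier label → 5.
Now 6, 8 and 10 have their prerequisites met. 6 has the earlier label, so 6 next.
Ready: 8 and 10. 8 has the earlier label → 8.
7 now also ready, so the ready set is {7, 10}; 7 has the earlier label → 7.
Next only 10 has its prerequisites met → 10.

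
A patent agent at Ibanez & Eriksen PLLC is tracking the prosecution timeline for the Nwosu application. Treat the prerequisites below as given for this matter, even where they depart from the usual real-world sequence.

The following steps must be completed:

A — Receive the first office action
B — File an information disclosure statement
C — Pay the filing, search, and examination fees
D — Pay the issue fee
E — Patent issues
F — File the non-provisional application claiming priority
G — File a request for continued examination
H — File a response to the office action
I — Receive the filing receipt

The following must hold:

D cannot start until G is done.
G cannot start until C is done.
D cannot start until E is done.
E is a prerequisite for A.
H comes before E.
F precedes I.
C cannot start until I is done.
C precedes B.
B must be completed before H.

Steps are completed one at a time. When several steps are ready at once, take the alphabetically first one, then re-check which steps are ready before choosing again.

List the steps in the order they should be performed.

F, I, C, B, G, H, E, A, D

F has no prerequisites → F first.
I needed F, now all done → I.
C is the only step now ready → C.
Now B and G have their prerequisites met. B has the earlier label, so B next.
G and H are both available; G has the earlier label → G.
That leaves H as the only ready step → H.
E is the only step now ready → E.
Now A and D have their prerequisites met. A has the earlier label, so A next.
That leaves D as the only ready step → D.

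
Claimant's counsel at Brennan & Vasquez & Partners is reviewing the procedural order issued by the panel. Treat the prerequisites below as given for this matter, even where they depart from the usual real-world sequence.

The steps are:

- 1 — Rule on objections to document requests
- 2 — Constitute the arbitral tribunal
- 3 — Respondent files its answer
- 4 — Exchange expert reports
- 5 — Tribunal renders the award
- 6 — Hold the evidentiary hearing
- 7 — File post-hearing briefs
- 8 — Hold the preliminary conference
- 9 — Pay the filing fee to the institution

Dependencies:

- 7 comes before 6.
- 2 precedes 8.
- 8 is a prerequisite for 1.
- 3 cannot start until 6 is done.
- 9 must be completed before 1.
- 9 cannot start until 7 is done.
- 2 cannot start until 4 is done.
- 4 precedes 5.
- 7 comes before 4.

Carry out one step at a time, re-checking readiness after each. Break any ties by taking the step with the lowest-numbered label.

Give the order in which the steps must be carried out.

Only 7 has no prerequisites, so it is first.
4, 6 and 9 are all available; 4 has the earlier label → 4.
2 and 5 now also ready, so the ready set is {2, 5, 6, 9}; 2 has the earlier label → 2.
8 now also ready, so the ready set is {5, 6, 8, 9}; 5 has the earlier label → 5.
Now 6, 8 and 9 have their prerequisites met. 6 has the earlier label, so 6 next.
3 now also ready, so the ready set is {3, 8, 9}; 3 has the earlier label → 3.
Now 8 and 9 have their prerequisites met. 8 has the earlier label, so 8 next.
That leaves 9 as the only ready step → 9.
That leaves 1 as the only ready step → 1.

7, 4, 2, 5, 6, 3, 8, 9, 1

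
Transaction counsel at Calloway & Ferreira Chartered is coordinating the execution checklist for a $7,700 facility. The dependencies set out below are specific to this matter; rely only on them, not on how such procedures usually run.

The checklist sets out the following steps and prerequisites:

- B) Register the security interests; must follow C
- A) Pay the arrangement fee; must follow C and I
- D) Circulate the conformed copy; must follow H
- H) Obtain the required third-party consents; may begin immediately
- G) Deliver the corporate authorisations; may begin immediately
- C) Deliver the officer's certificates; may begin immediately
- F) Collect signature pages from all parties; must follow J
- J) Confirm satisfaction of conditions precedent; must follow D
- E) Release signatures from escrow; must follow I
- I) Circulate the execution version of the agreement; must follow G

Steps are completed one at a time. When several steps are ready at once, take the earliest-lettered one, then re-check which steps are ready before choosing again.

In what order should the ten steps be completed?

Nothing is required for C, G and H. C has the earlier label → C first.
B now also ready, so the ready set is {B, G, H}; B has the earlier label → B.
Now G and H have their prerequisites met. G has the earlier label, so G next.
I now also ready, so the ready set is {H, I}; H has the earlier label → H.
D now also ready, so the ready set is {D, I}; D has the earlier label → D.
Now I and J have their prerequisites met. I has the earlier label, so I next.
A, E and J are all available; A has the earlier label → A.
Now E and J have their prerequisites met. E has the earlier label, so E next.
J needed D, now all done → J.
That leaves F as the only ready step → F.

C → B → G → H → D → I → A → E → J → F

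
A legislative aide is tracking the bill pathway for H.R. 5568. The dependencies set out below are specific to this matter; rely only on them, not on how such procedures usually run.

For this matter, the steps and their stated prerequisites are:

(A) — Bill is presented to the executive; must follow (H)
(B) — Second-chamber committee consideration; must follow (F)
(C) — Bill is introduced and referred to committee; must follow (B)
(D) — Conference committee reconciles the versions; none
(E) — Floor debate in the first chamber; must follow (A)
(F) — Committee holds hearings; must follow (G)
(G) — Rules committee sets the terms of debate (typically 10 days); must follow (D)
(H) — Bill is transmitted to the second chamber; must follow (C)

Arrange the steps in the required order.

(D), (G), (F), (B), (C), (H), (A), (E)

(D) is the only step with nothing outstanding, so it goes first.
(G) needed (D), now all done → (G).
(F) is the only step now ready → (F).
(B) needed (F), now all done → (B).
Next only (C) has its prerequisites met → (C).
Next only (H) has its prerequisites met → (H).
(A) needed (H), now all done → (A).
That leaves (E) as the only ready step → (E).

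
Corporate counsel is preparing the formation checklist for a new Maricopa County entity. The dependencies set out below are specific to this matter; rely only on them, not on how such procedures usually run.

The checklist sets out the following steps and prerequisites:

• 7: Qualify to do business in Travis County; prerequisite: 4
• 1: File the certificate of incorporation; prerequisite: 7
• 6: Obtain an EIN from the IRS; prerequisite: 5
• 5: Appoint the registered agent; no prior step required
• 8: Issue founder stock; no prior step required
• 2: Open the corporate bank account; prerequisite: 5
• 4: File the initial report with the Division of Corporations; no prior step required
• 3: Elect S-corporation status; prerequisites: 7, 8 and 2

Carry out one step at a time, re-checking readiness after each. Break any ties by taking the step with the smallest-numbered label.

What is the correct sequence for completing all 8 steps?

4, 5 and 8 have no prerequisites; 4 has the earlier label, so 4 is first.
7 now also ready, so the ready set is {5, 7, 8}; 5 has the earlier label → 5.
Ready: 2, 6, 7 and 8. 2 has the earlier label → 2.
Now 6, 7 and 8 have their prerequisites met. 6 has the earlier label, so 6 next.
Now 7 and 8 have their prerequisites met. 7 has the earlier label, so 7 next.
Now 1 and 8 have their prerequisites met. 1 has the earlier label, so 1 next.
Next only 8 has its prerequisites met → 8.
Next only 3 has its prerequisites met → 3.

4 5 2 6 7 1 8 3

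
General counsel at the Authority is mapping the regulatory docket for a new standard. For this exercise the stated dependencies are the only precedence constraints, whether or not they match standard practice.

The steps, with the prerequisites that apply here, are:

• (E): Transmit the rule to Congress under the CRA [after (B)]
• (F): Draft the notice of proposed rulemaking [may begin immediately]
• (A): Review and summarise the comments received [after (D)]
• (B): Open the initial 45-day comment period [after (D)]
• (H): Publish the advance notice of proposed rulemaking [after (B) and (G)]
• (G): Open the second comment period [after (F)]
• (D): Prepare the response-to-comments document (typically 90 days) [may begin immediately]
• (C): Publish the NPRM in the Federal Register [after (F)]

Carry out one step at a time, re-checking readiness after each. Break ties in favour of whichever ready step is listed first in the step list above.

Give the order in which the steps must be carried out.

(F) → (G) → (D) → (A) → (B) → (E) → (H) → (C)

(F) and (D) have no prerequisites; (F) is listed earlier, so (F) is first.
(G) and (C) now also ready, so the ready set is {(G), (D), (C)}; (G) is listed earlier → (G).
Ready: (D) and (C). (D) is listed earlier → (D).
Now (A), (B) and (C) have their prerequisites met. (A) is listed earlier, so (A) next.
(B) and (C) are both available; (B) is listed earlier → (B).
(E) and (H) now also ready, so the ready set is {(E), (H), (C)}; (E) is listed earlier → (E).
(H) and (C) are both available; (H) is listed earlier → (H).
(C) is the only step now ready → (C).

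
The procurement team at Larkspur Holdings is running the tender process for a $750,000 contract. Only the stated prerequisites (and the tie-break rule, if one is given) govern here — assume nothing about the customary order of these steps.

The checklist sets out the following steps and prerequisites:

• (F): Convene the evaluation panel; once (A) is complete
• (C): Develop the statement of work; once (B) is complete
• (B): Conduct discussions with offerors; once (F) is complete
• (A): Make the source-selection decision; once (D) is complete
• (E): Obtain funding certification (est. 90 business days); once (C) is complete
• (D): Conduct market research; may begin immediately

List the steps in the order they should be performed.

(D) → (A) → (F) → (B) → (C) → (E)

(D) has no prerequisites → (D) first.
(A) needed (D), now all done → (A).
(F) needed (A), now all done → (F).
(B) needed (F), now all done → (B).
That leaves (C) as the only ready step → (C).
Next only (E) has its prerequisites met → (E).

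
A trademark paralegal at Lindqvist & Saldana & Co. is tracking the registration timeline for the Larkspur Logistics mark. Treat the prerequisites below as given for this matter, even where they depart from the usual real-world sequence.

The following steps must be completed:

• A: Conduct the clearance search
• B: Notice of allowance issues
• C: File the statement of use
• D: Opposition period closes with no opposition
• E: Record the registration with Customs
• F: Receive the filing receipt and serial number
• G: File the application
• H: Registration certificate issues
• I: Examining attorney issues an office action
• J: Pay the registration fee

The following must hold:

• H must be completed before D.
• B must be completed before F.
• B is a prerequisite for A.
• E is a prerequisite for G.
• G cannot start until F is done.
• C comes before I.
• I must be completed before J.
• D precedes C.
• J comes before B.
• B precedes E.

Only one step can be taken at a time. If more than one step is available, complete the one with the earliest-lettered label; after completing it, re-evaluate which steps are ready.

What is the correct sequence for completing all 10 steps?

H → D → C → I → J → B → A → E → F → G

H is the only step with nothing outstanding, so it goes first.
Next only D has its prerequisites met → D.
Next only C has its prerequisites met → C.
That leaves I as the only ready step → I.
Next only J has its prerequisites met → J.
B needed J, now all done → B.
A, E and F are all available; A has the earlier label → A.
E and F are both available; E has the earlier label → E.
F needed B, now all done → F.
G needed E and F, now all done → G.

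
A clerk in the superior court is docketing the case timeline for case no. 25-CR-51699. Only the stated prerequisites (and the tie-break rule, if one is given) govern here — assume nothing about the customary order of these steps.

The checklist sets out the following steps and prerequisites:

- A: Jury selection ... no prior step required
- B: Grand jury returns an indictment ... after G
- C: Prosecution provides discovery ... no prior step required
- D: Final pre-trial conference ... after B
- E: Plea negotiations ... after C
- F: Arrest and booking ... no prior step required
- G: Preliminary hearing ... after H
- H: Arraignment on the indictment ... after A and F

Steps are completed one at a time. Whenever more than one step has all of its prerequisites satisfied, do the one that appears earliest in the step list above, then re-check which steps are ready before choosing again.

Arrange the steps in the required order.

A, C, E, F, H, G, B, D

Nothing is required for A, C and F. A is listed earlier → A first.
Now C and F have their prerequisites met. C is listed earlier, so C next.
Ready: E and F. E is listed earlier → E.
Next only F has its prerequisites met → F.
H is the only step now ready → H.
G needed H, now all done → G.
B is the only step now ready → B.
D needed B, now all done → D.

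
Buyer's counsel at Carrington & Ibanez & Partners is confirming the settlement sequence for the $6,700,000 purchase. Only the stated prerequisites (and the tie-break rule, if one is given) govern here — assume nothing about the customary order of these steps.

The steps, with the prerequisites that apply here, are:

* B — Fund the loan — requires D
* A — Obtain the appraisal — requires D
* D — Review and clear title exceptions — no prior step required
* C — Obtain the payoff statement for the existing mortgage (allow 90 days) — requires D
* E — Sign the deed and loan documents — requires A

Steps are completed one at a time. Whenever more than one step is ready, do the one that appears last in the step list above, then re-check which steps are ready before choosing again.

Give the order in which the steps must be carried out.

D, C, A, E, B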